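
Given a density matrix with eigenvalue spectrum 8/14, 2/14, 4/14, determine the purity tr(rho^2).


tr(rho^2) = sum of eigenvalues squared
= (8/14)^2 + (2/14)^2 + (4/14)^2
= (64 + 4 + 16) / 196
= 84/196
= 0.4286

0.4286


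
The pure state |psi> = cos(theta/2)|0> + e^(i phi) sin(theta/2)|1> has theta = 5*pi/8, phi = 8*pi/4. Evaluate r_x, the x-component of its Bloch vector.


theta = 1.9635, phi = 6.2832
r_x = sin(theta)*cos(phi) = 0.9239 * 1.0000
r_x = 0.9239

0.9239


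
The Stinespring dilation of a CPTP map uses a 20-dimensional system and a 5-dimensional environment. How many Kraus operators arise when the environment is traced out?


Tracing out the environment in an orthonormal basis {|i>_E} gives Kraus operators K_i = <i|_E U |0>_E.
Number of Kraus operators = dim(H_env) = d_env
= 5

5


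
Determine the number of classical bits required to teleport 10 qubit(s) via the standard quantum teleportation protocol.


Quantum teleportation requires 2 classical bits per qubit teleported.
10 qubit(s) -> 2 * 10 = 20 classical bits

20


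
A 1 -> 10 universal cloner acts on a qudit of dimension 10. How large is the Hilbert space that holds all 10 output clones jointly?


Output space = H^(tensor 10) where dim(H) = 10
dim = 10^10
= 100 (after 2 factors)
= 1000 (after 3 factors)
= 10000 (after 4 factors)
= 100000 (after 5 factors)
= 1000000 (after 6 factors)
= 10000000 (after 7 factors)
= 100000000 (after 8 factors)
= 1000000000 (after 9 factors)
= 10000000000 (after 10 factors)
= 10000000000

10000000000


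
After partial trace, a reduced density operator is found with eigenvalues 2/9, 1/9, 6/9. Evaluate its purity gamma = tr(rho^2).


tr(rho^2) = sum of eigenvalues squared
= (2/9)^2 + (1/9)^2 + (6/9)^2
= (4 + 1 + 36) / 81
= 41/81
= 0.5062

0.5062


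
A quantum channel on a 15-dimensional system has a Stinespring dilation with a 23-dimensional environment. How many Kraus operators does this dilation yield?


Tracing out the environment in an orthonormal basis {|i>_E} gives Kraus operators K_i = <i|_E U |0>_E.
Number of Kraus operators = dim(H_env) = d_env
= 23

23


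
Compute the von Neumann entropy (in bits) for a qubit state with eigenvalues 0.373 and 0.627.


S = -p*log2(p) - (1-p)*log2(1-p)
p = 0.3730, 1-p = 0.6270
= -0.3730 * log2(0.3730) - 0.6270 * log2(0.6270)
= -(-0.5307) - (-0.4223)
= 0.9529

0.9529


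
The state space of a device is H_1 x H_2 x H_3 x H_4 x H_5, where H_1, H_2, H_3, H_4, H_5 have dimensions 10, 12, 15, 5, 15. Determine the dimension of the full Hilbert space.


dim(H_1 x H_2 x H_3 x H_4 x H_5) = 10 * 12 * 15 * 5 * 15
= 120 * 15 * 5 * 15
= 1800 * 5 * 15
= 9000 * 15
= 135000

135000


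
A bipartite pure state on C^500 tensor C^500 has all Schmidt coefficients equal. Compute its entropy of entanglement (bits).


For a maximally entangled state in d x d:
S = log2(d) = log2(500)
= 8.9658

8.9658


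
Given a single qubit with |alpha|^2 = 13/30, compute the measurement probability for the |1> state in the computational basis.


|alpha|^2 = 13/30 = 0.4333
|beta|^2 = 1 - 13/30 = 17/30 = 0.5667
P(|1>) = |beta|^2 = 0.5667

0.5667


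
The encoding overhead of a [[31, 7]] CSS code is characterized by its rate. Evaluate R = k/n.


Code rate R = k/n
= 7/31
= 0.2258

0.2258


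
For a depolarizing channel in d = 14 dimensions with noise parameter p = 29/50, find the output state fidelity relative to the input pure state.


F = (1-p) + p/d
= (1 - 0.5800) + 0.5800/14
= 0.4200 + 0.0414
= 0.4614

0.4614


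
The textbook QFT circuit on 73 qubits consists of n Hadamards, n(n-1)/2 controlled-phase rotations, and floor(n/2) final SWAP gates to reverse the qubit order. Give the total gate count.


Hadamard gates: 73
Controlled rotations: n*(n-1)/2 = 73*72/2 = 2628
SWAP gates: floor(n/2) = floor(73/2) = 36
Total = 73 + 2628 + 36
= 2737

2737


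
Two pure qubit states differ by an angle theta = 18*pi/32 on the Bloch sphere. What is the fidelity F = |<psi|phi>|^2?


For states separated by angle theta on Bloch sphere:
F = cos^2(theta/2)
theta = 18*pi/32 = 1.7671
theta/2 = 0.8836
cos(theta/2) = 0.6344
F = 0.4025

0.4025


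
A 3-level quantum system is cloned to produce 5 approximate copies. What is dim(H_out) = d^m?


Output space = H^(tensor 5) where dim(H) = 3
dim = 3^5
= 9 (after 2 factors)
= 27 (after 3 factors)
= 81 (after 4 factors)
= 243 (after 5 factors)
= 243

243


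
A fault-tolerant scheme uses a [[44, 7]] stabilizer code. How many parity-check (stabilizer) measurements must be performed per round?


For an [[n,k]] stabilizer code:
Number of stabilizer generators = n - k
= 44 - 7
= 37

37


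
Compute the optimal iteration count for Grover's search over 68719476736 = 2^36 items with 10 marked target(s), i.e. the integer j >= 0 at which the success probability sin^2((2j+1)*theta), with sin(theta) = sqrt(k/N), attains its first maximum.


After j Grover iterations the success probability is P(j) = sin^2((2j+1)*theta), where sin(theta) = sqrt(k/N).
N = 2^36 = 68719476736, k = 10
sin(theta) = sqrt(k/N) = 1.206313194e-05
theta = arcsin(sqrt(k/N)) = 1.206313194e-05 rad
P(j) reaches its first maximum when (2j+1)*theta is as close as possible to pi/2, i.e. j = round(pi/(4*theta) - 1/2).
pi/(4*theta) - 1/2 = 65106.8177
(For comparison, the common estimate pi/4 * sqrt(N/k) = 65107.3177; the exact maximiser is used here.)
Optimal iterations = 65107

65107


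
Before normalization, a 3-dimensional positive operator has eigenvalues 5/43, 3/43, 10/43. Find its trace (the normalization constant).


tr(M) = sum of eigenvalues
= 5/43 + 3/43 + 10/43
= 18/43
= 0.4186

0.4186


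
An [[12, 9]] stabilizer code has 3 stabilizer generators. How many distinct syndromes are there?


Each stabilizer generator gives a binary (+1 or -1) measurement outcome.
With 3 independent generators:
Total syndromes = 2^3
= 8

8


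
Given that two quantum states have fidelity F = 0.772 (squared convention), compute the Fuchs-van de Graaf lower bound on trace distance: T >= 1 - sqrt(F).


Fuchs-van de Graaf (squared-fidelity convention): 1 - sqrt(F) <= T <= sqrt(1 - F).
Lower bound: T >= 1 - sqrt(F)
sqrt(F) = sqrt(0.772) = 0.8786
T >= 1 - 0.8786
T >= 0.1214

0.1214


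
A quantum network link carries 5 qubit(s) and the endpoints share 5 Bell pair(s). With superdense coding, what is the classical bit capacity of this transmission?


Superdense coding allows 2 classical bits per shared entangled pair.
5 pair(s) -> 2 * 5 = 10 classical bits

10


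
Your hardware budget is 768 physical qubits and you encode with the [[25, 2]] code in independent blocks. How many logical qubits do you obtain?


Each code block uses 25 physical qubits for 2 logical qubit(s).
Number of complete blocks = floor(768 / 25) = 30
Logical qubits = 30 * 2
= 60

60


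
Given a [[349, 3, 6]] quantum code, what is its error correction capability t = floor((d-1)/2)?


Code parameters: [[349, 3, 6]], distance d = 6.
Number of correctable errors = floor((d-1)/2)
= floor((6 - 1)/2)
= floor(5/2)
= 2

2


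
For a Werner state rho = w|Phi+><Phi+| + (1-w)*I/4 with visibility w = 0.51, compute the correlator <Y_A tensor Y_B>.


|Phi+> = (|00> + |11>)/sqrt(2)
For the pure Bell state, <Y_A Y_B> = -1 (Bell-state Pauli correlator).
The maximally-mixed part I/4 has tr(I/4 * P tensor P) = 0 for any traceless Pauli P.
So <Y_A Y_B>_rho = w * (-1) + (1 - w) * 0
= 0.51 * (-1)
= -0.5100

-0.5100


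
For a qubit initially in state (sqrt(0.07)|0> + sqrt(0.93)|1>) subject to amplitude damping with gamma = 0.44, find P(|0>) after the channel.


For amplitude damping with parameter gamma on state sqrt(a)|0> + sqrt(b)|1>:
alpha^2 = 0.07, beta^2 = 0.93
P(|0>) = alpha^2 + gamma * beta^2
= 0.07 + 0.44 * 0.93
= 0.07 + 0.4092
= 0.4792

0.4792


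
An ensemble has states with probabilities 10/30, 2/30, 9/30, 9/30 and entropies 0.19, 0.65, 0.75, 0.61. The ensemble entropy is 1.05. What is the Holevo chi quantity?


chi = S(rho) - sum_i p_i * S(rho_i)
Weighted entropy = 10/30 * 0.19 + 2/30 * 0.65 + 9/30 * 0.75 + 9/30 * 0.61
= 0.5147
chi = 1.05 - 0.5147
= 0.5353

0.5353


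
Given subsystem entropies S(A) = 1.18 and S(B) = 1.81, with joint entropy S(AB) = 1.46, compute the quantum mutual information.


I(A:B) = S(A) + S(B) - S(AB)
= 1.18 + 1.81 - 1.46
= 1.5300

1.5300


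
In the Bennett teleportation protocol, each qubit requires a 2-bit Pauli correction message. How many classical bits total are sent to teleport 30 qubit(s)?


Quantum teleportation requires 2 classical bits per qubit teleported.
30 qubit(s) -> 2 * 30 = 60 classical bits

60


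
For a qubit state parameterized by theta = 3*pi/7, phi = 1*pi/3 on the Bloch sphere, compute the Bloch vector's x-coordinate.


theta = 1.3464, phi = 1.0472
r_x = sin(theta)*cos(phi) = 0.9749 * 0.5000
r_x = 0.4875

0.4875


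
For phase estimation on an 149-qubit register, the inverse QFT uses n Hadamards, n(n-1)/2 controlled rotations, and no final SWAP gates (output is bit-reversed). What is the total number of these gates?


Hadamard gates: 149
Controlled rotations: n*(n-1)/2 = 149*148/2 = 11026
SWAP gates: 0 (omitted)
Total = 149 + 11026
= 11175

11175


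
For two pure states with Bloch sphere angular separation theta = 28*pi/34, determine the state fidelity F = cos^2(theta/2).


For states separated by angle theta on Bloch sphere:
F = cos^2(theta/2)
theta = 28*pi/34 = 2.5872
theta/2 = 1.2936
cos(theta/2) = 0.2737
F = 0.0749

0.0749


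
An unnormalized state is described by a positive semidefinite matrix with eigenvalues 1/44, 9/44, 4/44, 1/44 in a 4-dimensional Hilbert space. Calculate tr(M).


tr(M) = sum of eigenvalues
= 1/44 + 9/44 + 4/44 + 1/44
= 15/44
= 0.3409

0.3409


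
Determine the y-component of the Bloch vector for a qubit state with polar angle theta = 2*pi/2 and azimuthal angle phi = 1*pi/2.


theta = 3.1416, phi = 1.5708
r_y = sin(theta)*sin(phi) = 0.0000 * 1.0000
r_y = 0.0000

0.0000


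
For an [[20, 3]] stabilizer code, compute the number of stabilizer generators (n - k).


For an [[n,k]] stabilizer code:
Number of stabilizer generators = n - k
= 20 - 3
= 17

17


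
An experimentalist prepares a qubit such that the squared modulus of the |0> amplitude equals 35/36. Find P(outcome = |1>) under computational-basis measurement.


|alpha|^2 = 35/36 = 0.9722
|beta|^2 = 1 - 35/36 = 1/36 = 0.0278
P(|1>) = |beta|^2 = 0.0278

0.0278


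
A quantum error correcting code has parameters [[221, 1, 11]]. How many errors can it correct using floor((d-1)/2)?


Code parameters: [[221, 1, 11]], distance d = 11.
Number of correctable errors = floor((d-1)/2)
= floor((11 - 1)/2)
= floor(10/2)
= 5

5


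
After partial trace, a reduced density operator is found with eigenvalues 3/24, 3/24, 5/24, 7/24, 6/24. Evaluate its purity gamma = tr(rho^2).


tr(rho^2) = sum of eigenvalues squared
= (3/24)^2 + (3/24)^2 + (5/24)^2 + (7/24)^2 + (6/24)^2
= (9 + 9 + 25 + 49 + 36) / 576
= 128/576
= 0.2222

0.2222


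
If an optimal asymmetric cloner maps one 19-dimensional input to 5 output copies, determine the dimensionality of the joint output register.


Output space = H^(tensor 5) where dim(H) = 19
dim = 19^5
= 361 (after 2 factors)
= 6859 (after 3 factors)
= 130321 (after 4 factors)
= 2476099 (after 5 factors)
= 2476099

2476099


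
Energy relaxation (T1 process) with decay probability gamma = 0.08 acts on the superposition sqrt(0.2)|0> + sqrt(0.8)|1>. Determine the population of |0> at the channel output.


For amplitude damping with parameter gamma on state sqrt(a)|0> + sqrt(b)|1>:
alpha^2 = 0.2, beta^2 = 0.8
P(|0>) = alpha^2 + gamma * beta^2
= 0.2 + 0.08 * 0.8
= 0.2 + 0.0640
= 0.2640

0.2640


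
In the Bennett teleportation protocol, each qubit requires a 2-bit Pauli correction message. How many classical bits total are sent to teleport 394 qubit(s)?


Quantum teleportation requires 2 classical bits per qubit teleported.
394 qubit(s) -> 2 * 394 = 788 classical bits

788


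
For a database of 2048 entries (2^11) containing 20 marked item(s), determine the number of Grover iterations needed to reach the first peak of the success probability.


After j Grover iterations the success probability is P(j) = sin^2((2j+1)*theta), where sin(theta) = sqrt(k/N).
N = 2^11 = 2048, k = 20
sin(theta) = sqrt(k/N) = 0.09882117688
theta = arcsin(sqrt(k/N)) = 0.0989827296 rad
P(j) reaches its first maximum when (2j+1)*theta is as close as possible to pi/2, i.e. j = round(pi/(4*theta) - 1/2).
pi/(4*theta) - 1/2 = 7.4347
(For comparison, the common estimate pi/4 * sqrt(N/k) = 7.9477; the exact maximiser is used here.)
Optimal iterations = 7

7


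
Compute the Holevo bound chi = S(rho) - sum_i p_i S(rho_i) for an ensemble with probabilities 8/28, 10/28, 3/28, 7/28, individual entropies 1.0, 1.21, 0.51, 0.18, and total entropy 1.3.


chi = S(rho) - sum_i p_i * S(rho_i)
Weighted entropy = 8/28 * 1.0 + 10/28 * 1.21 + 3/28 * 0.51 + 7/28 * 0.18
= 0.8175
chi = 1.3 - 0.8175
= 0.4825

0.4825


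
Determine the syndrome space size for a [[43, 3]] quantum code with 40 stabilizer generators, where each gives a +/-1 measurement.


Each stabilizer generator gives a binary (+1 or -1) measurement outcome.
With 40 independent generators:
Total syndromes = 2^40
= 1099511627776

1099511627776


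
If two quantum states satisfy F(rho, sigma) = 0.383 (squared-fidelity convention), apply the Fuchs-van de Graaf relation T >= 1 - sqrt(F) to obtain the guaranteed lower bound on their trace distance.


Fuchs-van de Graaf (squared-fidelity convention): 1 - sqrt(F) <= T <= sqrt(1 - F).
Lower bound: T >= 1 - sqrt(F)
sqrt(F) = sqrt(0.383) = 0.6189
T >= 1 - 0.6189
T >= 0.3811

0.3811


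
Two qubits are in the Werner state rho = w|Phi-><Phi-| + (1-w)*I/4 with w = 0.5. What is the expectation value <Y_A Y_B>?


|Phi-> = (|00> - |11>)/sqrt(2)
For the pure Bell state, <Y_A Y_B> = +1 (Bell-state Pauli correlator).
The maximally-mixed part I/4 has tr(I/4 * P tensor P) = 0 for any traceless Pauli P.
So <Y_A Y_B>_rho = w * (+1) + (1 - w) * 0
= 0.5 * (+1)
= 0.5000

0.5000


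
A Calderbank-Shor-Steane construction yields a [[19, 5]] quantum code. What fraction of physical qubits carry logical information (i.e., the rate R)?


Code rate R = k/n
= 5/19
= 0.2632

0.2632


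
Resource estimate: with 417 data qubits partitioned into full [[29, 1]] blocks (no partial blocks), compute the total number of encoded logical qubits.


Each code block uses 29 physical qubits for 1 logical qubit(s).
Number of complete blocks = floor(417 / 29) = 14
Logical qubits = 14 * 1
= 14

14


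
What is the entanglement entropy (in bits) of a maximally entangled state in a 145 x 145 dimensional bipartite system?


For a maximally entangled state in d x d:
S = log2(d) = log2(145)
= 7.1799

7.1799


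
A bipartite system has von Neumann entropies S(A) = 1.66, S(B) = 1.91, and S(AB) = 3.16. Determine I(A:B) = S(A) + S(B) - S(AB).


I(A:B) = S(A) + S(B) - S(AB)
= 1.66 + 1.91 - 3.16
= 0.4100

0.4100


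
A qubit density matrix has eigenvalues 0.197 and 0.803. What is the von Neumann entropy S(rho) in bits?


S = -p*log2(p) - (1-p)*log2(1-p)
p = 0.1970, 1-p = 0.8030
= -0.1970 * log2(0.1970) - 0.8030 * log2(0.8030)
= -(-0.4617) - (-0.2542)
= 0.7159

0.7159


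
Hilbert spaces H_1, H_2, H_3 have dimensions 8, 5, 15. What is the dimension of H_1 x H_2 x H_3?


dim(H_1 x H_2 x H_3) = 8 * 5 * 15
= 40 * 15
= 600

600


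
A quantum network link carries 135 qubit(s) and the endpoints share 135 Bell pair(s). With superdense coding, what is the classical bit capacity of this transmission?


Superdense coding allows 2 classical bits per shared entangled pair.
135 pair(s) -> 2 * 135 = 270 classical bits

270


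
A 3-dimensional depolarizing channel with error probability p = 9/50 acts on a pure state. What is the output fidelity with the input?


F = (1-p) + p/d
= (1 - 0.1800) + 0.1800/3
= 0.8200 + 0.0600
= 0.8800

0.8800


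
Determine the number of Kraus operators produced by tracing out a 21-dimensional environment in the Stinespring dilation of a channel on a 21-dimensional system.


Tracing out the environment in an orthonormal basis {|i>_E} gives Kraus operators K_i = <i|_E U |0>_E.
Number of Kraus operators = dim(H_env) = d_env
= 21

21


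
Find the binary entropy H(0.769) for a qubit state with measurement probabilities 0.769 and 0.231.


S = -p*log2(p) - (1-p)*log2(1-p)
p = 0.7690, 1-p = 0.2310
= -0.7690 * log2(0.7690) - 0.2310 * log2(0.2310)
= -(-0.2914) - (-0.4883)
= 0.7798

0.7798


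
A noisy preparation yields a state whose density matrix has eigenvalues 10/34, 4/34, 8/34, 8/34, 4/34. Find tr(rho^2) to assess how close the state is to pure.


tr(rho^2) = sum of eigenvalues squared
= (10/34)^2 + (4/34)^2 + (8/34)^2 + (8/34)^2 + (4/34)^2
= (100 + 16 + 64 + 64 + 16) / 1156
= 260/1156
= 0.2249

0.2249


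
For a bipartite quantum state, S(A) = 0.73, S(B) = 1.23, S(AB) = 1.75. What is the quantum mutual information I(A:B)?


I(A:B) = S(A) + S(B) - S(AB)
= 0.73 + 1.23 - 1.75
= 0.2100

0.2100


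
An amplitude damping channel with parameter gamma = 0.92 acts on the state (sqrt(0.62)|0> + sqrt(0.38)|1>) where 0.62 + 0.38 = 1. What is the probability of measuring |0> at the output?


For amplitude damping with parameter gamma on state sqrt(a)|0> + sqrt(b)|1>:
alpha^2 = 0.62, beta^2 = 0.38
P(|0>) = alpha^2 + gamma * beta^2
= 0.62 + 0.92 * 0.38
= 0.62 + 0.3496
= 0.9696

0.9696


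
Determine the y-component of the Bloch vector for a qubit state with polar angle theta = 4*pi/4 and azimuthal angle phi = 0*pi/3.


theta = 3.1416, phi = 0.0000
r_y = sin(theta)*sin(phi) = 0.0000 * 0.0000
r_y = 0.0000

0.0000


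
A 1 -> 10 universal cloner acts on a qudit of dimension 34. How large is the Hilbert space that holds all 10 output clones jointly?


Output space = H^(tensor 10) where dim(H) = 34
dim = 34^10
= 1156 (after 2 factors)
= 39304 (after 3 factors)
= 1336336 (after 4 factors)
= 45435424 (after 5 factors)
= 1544804416 (after 6 factors)
= 52523350144 (after 7 factors)
= 1785793904896 (after 8 factors)
= 60716992766464 (after 9 factors)
= 2064377754059776 (after 10 factors)
= 2064377754059776

2064377754059776


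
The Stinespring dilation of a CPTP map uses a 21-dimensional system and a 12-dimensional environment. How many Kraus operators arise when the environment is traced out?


Tracing out the environment in an orthonormal basis {|i>_E} gives Kraus operators K_i = <i|_E U |0>_E.
Number of Kraus operators = dim(H_env) = d_env
= 12

12


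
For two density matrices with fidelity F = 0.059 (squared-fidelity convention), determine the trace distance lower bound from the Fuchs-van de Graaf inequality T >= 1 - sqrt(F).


Fuchs-van de Graaf (squared-fidelity convention): 1 - sqrt(F) <= T <= sqrt(1 - F).
Lower bound: T >= 1 - sqrt(F)
sqrt(F) = sqrt(0.059) = 0.2429
T >= 1 - 0.2429
T >= 0.7571

0.7571


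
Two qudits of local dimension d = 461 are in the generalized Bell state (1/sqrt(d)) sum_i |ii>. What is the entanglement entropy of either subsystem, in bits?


For a maximally entangled state in d x d:
S = log2(d) = log2(461)
= 8.8486

8.8486


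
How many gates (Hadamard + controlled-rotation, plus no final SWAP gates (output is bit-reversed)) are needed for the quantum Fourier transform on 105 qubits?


Hadamard gates: 105
Controlled rotations: n*(n-1)/2 = 105*104/2 = 5460
SWAP gates: 0 (omitted)
Total = 105 + 5460
= 5565

5565


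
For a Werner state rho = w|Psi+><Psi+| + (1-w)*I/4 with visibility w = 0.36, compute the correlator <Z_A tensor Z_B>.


|Psi+> = (|01> + |10>)/sqrt(2)
For the pure Bell state, <Z_A Z_B> = -1 (Bell-state Pauli correlator).
The maximally-mixed part I/4 has tr(I/4 * P tensor P) = 0 for any traceless Pauli P.
So <Z_A Z_B>_rho = w * (-1) + (1 - w) * 0
= 0.36 * (-1)
= -0.3600

-0.3600


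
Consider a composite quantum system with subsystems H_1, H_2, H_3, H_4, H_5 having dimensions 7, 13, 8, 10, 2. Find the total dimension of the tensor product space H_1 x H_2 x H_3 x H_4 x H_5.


dim(H_1 x H_2 x H_3 x H_4 x H_5) = 7 * 13 * 8 * 10 * 2
= 91 * 8 * 10 * 2
= 728 * 10 * 2
= 7280 * 2
= 14560

14560


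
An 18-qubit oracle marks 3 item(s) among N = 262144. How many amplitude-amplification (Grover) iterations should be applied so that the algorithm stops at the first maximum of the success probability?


After j Grover iterations the success probability is P(j) = sin^2((2j+1)*theta), where sin(theta) = sqrt(k/N).
N = 2^18 = 262144, k = 3
sin(theta) = sqrt(k/N) = 0.003382911734
theta = arcsin(sqrt(k/N)) = 0.003382918186 rad
P(j) reaches its first maximum when (2j+1)*theta is as close as possible to pi/2, i.e. j = round(pi/(4*theta) - 1/2).
pi/(4*theta) - 1/2 = 231.6659
(For comparison, the common estimate pi/4 * sqrt(N/k) = 232.1663; the exact maximiser is used here.)
Optimal iterations = 232

232


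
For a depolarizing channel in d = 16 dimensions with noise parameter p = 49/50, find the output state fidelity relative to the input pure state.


F = (1-p) + p/d
= (1 - 0.9800) + 0.9800/16
= 0.0200 + 0.0612
= 0.0813

0.0813


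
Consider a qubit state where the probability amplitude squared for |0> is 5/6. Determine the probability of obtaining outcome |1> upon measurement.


|alpha|^2 = 5/6 = 0.8333
|beta|^2 = 1 - 5/6 = 1/6 = 0.1667
P(|1>) = |beta|^2 = 0.1667

0.1667


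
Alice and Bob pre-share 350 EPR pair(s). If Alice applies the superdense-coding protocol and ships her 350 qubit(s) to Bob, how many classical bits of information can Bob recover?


Superdense coding allows 2 classical bits per shared entangled pair.
350 pair(s) -> 2 * 350 = 700 classical bits

700


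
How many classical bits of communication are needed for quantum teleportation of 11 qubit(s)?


Quantum teleportation requires 2 classical bits per qubit teleported.
11 qubit(s) -> 2 * 11 = 22 classical bits

22


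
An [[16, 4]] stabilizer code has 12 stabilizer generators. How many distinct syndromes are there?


Each stabilizer generator gives a binary (+1 or -1) measurement outcome.
With 12 independent generators:
Total syndromes = 2^12
= 4096

4096


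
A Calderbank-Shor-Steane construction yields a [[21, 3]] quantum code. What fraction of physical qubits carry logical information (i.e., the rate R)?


Code rate R = k/n
= 3/21
= 0.1429

0.1429


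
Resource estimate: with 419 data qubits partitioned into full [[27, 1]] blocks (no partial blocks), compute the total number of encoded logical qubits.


Each code block uses 27 physical qubits for 1 logical qubit(s).
Number of complete blocks = floor(419 / 27) = 15
Logical qubits = 15 * 1
= 15

15


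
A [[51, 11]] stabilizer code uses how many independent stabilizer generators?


For an [[n,k]] stabilizer code:
Number of stabilizer generators = n - k
= 51 - 11
= 40

40


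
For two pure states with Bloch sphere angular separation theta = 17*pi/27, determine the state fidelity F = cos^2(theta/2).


For states separated by angle theta on Bloch sphere:
F = cos^2(theta/2)
theta = 17*pi/27 = 1.9780
theta/2 = 0.9890
cos(theta/2) = 0.5495
F = 0.3020

0.3020


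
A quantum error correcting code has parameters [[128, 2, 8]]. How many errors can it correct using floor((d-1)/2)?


Code parameters: [[128, 2, 8]], distance d = 8.
Number of correctable errors = floor((d-1)/2)
= floor((8 - 1)/2)
= floor(7/2)
= 3

3


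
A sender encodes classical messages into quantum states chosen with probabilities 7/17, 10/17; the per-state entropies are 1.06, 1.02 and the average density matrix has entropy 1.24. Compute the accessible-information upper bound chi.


chi = S(rho) - sum_i p_i * S(rho_i)
Weighted entropy = 7/17 * 1.06 + 10/17 * 1.02
= 1.0365
chi = 1.24 - 1.0365
= 0.2035

0.2035


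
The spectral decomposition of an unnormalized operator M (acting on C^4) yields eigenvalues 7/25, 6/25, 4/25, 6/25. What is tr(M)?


tr(M) = sum of eigenvalues
= 7/25 + 6/25 + 4/25 + 6/25
= 23/25
= 0.9200

0.9200


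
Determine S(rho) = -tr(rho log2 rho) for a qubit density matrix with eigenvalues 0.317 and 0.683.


S = -p*log2(p) - (1-p)*log2(1-p)
p = 0.3170, 1-p = 0.6830
= -0.3170 * log2(0.3170) - 0.6830 * log2(0.6830)
= -(-0.5254) - (-0.3757)
= 0.9011

0.9011


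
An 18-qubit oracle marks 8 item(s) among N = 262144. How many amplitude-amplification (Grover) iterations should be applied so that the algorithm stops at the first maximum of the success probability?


After j Grover iterations the success probability is P(j) = sin^2((2j+1)*theta), where sin(theta) = sqrt(k/N).
N = 2^18 = 262144, k = 8
sin(theta) = sqrt(k/N) = 0.005524271728
theta = arcsin(sqrt(k/N)) = 0.005524299826 rad
P(j) reaches its first maximum when (2j+1)*theta is as close as possible to pi/2, i.e. j = round(pi/(4*theta) - 1/2).
pi/(4*theta) - 1/2 = 141.6715
(For comparison, the common estimate pi/4 * sqrt(N/k) = 142.1723; the exact maximiser is used here.)
Optimal iterations = 142

142


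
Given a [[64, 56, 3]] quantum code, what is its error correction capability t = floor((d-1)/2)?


Code parameters: [[64, 56, 3]], distance d = 3.
Number of correctable errors = floor((d-1)/2)
= floor((3 - 1)/2)
= floor(2/2)
= 1

1


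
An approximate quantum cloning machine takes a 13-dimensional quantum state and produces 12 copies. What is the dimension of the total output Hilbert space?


Output space = H^(tensor 12) where dim(H) = 13
dim = 13^12
= 169 (after 2 factors)
= 2197 (after 3 factors)
= 28561 (after 4 factors)
= 371293 (after 5 factors)
= 4826809 (after 6 factors)
= 62748517 (after 7 factors)
= 815730721 (after 8 factors)
= 10604499373 (after 9 factors)
= 137858491849 (after 10 factors)
= 1792160394037 (after 11 factors)
= 23298085122481 (after 12 factors)
= 23298085122481

23298085122481


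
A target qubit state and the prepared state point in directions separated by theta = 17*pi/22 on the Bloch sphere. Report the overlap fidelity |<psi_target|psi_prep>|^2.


For states separated by angle theta on Bloch sphere:
F = cos^2(theta/2)
theta = 17*pi/22 = 2.4276
theta/2 = 1.2138
cos(theta/2) = 0.3495
F = 0.1221

0.1221


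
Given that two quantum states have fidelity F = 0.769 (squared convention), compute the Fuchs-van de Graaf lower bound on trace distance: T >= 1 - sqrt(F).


Fuchs-van de Graaf (squared-fidelity convention): 1 - sqrt(F) <= T <= sqrt(1 - F).
Lower bound: T >= 1 - sqrt(F)
sqrt(F) = sqrt(0.769) = 0.8769
T >= 1 - 0.8769
T >= 0.1231

0.1231


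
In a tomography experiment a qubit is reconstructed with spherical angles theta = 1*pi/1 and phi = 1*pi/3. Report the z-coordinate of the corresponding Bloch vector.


theta = 3.1416, phi = 1.0472
r_z = cos(theta) = -1.0000

-1.0000


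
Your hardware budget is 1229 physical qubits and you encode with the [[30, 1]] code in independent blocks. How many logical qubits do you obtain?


Each code block uses 30 physical qubits for 1 logical qubit(s).
Number of complete blocks = floor(1229 / 30) = 40
Logical qubits = 40 * 1
= 40

40


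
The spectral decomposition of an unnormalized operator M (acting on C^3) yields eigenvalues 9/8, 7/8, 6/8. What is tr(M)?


tr(M) = sum of eigenvalues
= 9/8 + 7/8 + 6/8
= 22/8
= 2.7500

2.7500


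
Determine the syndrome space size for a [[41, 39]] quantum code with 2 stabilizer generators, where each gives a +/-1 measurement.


Each stabilizer generator gives a binary (+1 or -1) measurement outcome.
With 2 independent generators:
Total syndromes = 2^2
= 4

4


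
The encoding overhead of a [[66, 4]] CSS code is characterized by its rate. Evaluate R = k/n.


Code rate R = k/n
= 4/66
= 0.0606

0.0606


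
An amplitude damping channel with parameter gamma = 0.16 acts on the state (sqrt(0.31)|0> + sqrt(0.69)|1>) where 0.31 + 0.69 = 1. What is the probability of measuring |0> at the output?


For amplitude damping with parameter gamma on state sqrt(a)|0> + sqrt(b)|1>:
alpha^2 = 0.31, beta^2 = 0.69
P(|0>) = alpha^2 + gamma * beta^2
= 0.31 + 0.16 * 0.69
= 0.31 + 0.1104
= 0.4204

0.4204


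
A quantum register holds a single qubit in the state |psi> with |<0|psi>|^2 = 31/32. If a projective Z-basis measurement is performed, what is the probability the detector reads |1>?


|alpha|^2 = 31/32 = 0.9688
|beta|^2 = 1 - 31/32 = 1/32 = 0.0312
P(|1>) = |beta|^2 = 0.0312

0.0312


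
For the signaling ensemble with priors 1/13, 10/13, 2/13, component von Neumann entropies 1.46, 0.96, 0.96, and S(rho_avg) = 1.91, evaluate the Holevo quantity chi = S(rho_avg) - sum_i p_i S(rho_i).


chi = S(rho) - sum_i p_i * S(rho_i)
Weighted entropy = 1/13 * 1.46 + 10/13 * 0.96 + 2/13 * 0.96
= 0.9985
chi = 1.91 - 0.9985
= 0.9115

0.9115


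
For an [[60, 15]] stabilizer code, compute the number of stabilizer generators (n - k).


For an [[n,k]] stabilizer code:
Number of stabilizer generators = n - k
= 60 - 15
= 45

45


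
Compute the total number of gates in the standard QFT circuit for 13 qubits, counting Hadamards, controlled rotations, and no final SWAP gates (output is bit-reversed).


Hadamard gates: 13
Controlled rotations: n*(n-1)/2 = 13*12/2 = 78
SWAP gates: 0 (omitted)
Total = 13 + 78
= 91

91


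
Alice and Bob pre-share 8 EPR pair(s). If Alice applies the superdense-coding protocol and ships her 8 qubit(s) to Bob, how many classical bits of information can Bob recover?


Superdense coding allows 2 classical bits per shared entangled pair.
8 pair(s) -> 2 * 8 = 16 classical bits

16


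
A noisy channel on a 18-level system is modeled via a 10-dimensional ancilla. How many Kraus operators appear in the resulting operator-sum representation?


Tracing out the environment in an orthonormal basis {|i>_E} gives Kraus operators K_i = <i|_E U |0>_E.
Number of Kraus operators = dim(H_env) = d_env
= 10

10


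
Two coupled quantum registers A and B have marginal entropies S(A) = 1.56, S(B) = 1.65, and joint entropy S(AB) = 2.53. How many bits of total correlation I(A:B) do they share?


I(A:B) = S(A) + S(B) - S(AB)
= 1.56 + 1.65 - 2.53
= 0.6800

0.6800


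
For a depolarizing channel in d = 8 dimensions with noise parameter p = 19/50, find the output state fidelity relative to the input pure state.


F = (1-p) + p/d
= (1 - 0.3800) + 0.3800/8
= 0.6200 + 0.0475
= 0.6675

0.6675


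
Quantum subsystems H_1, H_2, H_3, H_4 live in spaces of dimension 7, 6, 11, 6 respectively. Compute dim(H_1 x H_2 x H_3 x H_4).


dim(H_1 x H_2 x H_3 x H_4) = 7 * 6 * 11 * 6
= 42 * 11 * 6
= 462 * 6
= 2772

2772


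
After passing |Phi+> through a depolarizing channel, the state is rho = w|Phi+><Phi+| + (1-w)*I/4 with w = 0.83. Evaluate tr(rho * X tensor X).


|Phi+> = (|00> + |11>)/sqrt(2)
For the pure Bell state, <X_A X_B> = +1 (Bell-state Pauli correlator).
The maximally-mixed part I/4 has tr(I/4 * P tensor P) = 0 for any traceless Pauli P.
So <X_A X_B>_rho = w * (+1) + (1 - w) * 0
= 0.83 * (+1)
= 0.8300

0.8300


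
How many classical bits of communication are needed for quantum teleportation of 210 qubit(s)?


Quantum teleportation requires 2 classical bits per qubit teleported.
210 qubit(s) -> 2 * 210 = 420 classical bits

420


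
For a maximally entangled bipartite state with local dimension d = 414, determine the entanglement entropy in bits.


For a maximally entangled state in d x d:
S = log2(d) = log2(414)
= 8.6935

8.6935


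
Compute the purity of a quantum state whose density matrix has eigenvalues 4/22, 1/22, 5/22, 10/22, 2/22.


tr(rho^2) = sum of eigenvalues squared
= (4/22)^2 + (1/22)^2 + (5/22)^2 + (10/22)^2 + (2/22)^2
= (16 + 1 + 25 + 100 + 4) / 484
= 146/484
= 0.3017

0.3017


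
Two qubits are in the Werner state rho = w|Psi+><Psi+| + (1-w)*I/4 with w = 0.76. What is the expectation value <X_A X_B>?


|Psi+> = (|01> + |10>)/sqrt(2)
For the pure Bell state, <X_A X_B> = +1 (Bell-state Pauli correlator).
The maximally-mixed part I/4 has tr(I/4 * P tensor P) = 0 for any traceless Pauli P.
So <X_A X_B>_rho = w * (+1) + (1 - w) * 0
= 0.76 * (+1)
= 0.7600

0.7600


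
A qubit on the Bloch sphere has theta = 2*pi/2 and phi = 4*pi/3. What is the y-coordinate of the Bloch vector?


theta = 3.1416, phi = 4.1888
r_y = sin(theta)*sin(phi) = 0.0000 * -0.8660
r_y = 0.0000

0.0000


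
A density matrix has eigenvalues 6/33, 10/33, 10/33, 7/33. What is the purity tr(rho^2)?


tr(rho^2) = sum of eigenvalues squared
= (6/33)^2 + (10/33)^2 + (10/33)^2 + (7/33)^2
= (36 + 100 + 100 + 49) / 1089
= 285/1089
= 0.2617

0.2617


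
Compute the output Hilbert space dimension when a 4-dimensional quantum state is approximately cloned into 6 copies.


Output space = H^(tensor 6) where dim(H) = 4
dim = 4^6
= 16 (after 2 factors)
= 64 (after 3 factors)
= 256 (after 4 factors)
= 1024 (after 5 factors)
= 4096 (after 6 factors)
= 4096

4096


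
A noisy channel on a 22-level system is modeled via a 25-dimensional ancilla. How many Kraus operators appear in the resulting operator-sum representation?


Tracing out the environment in an orthonormal basis {|i>_E} gives Kraus operators K_i = <i|_E U |0>_E.
Number of Kraus operators = dim(H_env) = d_env
= 25

25


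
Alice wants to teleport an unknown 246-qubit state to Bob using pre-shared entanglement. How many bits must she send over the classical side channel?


Quantum teleportation requires 2 classical bits per qubit teleported.
246 qubit(s) -> 2 * 246 = 492 classical bits

492


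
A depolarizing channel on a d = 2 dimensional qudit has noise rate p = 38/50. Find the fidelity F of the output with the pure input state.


F = (1-p) + p/d
= (1 - 0.7600) + 0.7600/2
= 0.2400 + 0.3800
= 0.6200

0.6200


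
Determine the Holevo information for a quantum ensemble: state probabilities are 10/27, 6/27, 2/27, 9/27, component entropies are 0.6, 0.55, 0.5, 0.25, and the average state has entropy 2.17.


chi = S(rho) - sum_i p_i * S(rho_i)
Weighted entropy = 10/27 * 0.6 + 6/27 * 0.55 + 2/27 * 0.5 + 9/27 * 0.25
= 0.4648
chi = 2.17 - 0.4648
= 1.7052

1.7052


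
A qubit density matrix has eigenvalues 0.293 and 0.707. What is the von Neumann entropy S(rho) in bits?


S = -p*log2(p) - (1-p)*log2(1-p)
p = 0.2930, 1-p = 0.7070
= -0.2930 * log2(0.2930) - 0.7070 * log2(0.7070)
= -(-0.5189) - (-0.3537)
= 0.8726

0.8726


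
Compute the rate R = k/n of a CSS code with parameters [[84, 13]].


Code rate R = k/n
= 13/84
= 0.1548

0.1548


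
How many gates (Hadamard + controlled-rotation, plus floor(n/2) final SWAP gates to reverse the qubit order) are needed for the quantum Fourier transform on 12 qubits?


Hadamard gates: 12
Controlled rotations: n*(n-1)/2 = 12*11/2 = 66
SWAP gates: floor(n/2) = floor(12/2) = 6
Total = 12 + 66 + 6
= 84

84


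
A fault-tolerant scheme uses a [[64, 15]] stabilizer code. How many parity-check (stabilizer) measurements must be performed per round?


For an [[n,k]] stabilizer code:
Number of stabilizer generators = n - k
= 64 - 15
= 49

49


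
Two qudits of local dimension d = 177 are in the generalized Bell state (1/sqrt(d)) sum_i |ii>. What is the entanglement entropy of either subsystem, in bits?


For a maximally entangled state in d x d:
S = log2(d) = log2(177)
= 7.4676

7.4676


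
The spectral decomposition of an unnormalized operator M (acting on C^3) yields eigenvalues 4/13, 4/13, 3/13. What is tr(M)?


tr(M) = sum of eigenvalues
= 4/13 + 4/13 + 3/13
= 11/13
= 0.8462

0.8462


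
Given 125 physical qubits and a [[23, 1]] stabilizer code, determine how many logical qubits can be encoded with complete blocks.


Each code block uses 23 physical qubits for 1 logical qubit(s).
Number of complete blocks = floor(125 / 23) = 5
Logical qubits = 5 * 1
= 5

5


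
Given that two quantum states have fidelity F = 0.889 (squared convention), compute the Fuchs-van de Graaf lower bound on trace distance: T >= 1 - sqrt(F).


Fuchs-van de Graaf (squared-fidelity convention): 1 - sqrt(F) <= T <= sqrt(1 - F).
Lower bound: T >= 1 - sqrt(F)
sqrt(F) = sqrt(0.889) = 0.9429
T >= 1 - 0.9429
T >= 0.0571

0.0571


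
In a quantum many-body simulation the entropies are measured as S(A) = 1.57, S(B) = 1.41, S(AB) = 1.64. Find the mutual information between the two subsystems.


I(A:B) = S(A) + S(B) - S(AB)
= 1.57 + 1.41 - 1.64
= 1.3400

1.3400


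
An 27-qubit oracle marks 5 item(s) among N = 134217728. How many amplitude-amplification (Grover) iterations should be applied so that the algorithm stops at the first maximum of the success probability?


After j Grover iterations the success probability is P(j) = sin^2((2j+1)*theta), where sin(theta) = sqrt(k/N).
N = 2^27 = 134217728, k = 5
sin(theta) = sqrt(k/N) = 0.0001930101111
theta = arcsin(sqrt(k/N)) = 0.0001930101123 rad
P(j) reaches its first maximum when (2j+1)*theta is as close as possible to pi/2, i.e. j = round(pi/(4*theta) - 1/2).
pi/(4*theta) - 1/2 = 4068.7073
(For comparison, the common estimate pi/4 * sqrt(N/k) = 4069.2074; the exact maximiser is used here.)
Optimal iterations = 4069

4069


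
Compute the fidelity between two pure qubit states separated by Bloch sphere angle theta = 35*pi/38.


For states separated by angle theta on Bloch sphere:
F = cos^2(theta/2)
theta = 35*pi/38 = 2.8936
theta/2 = 1.4468
cos(theta/2) = 0.1237
F = 0.0153

0.0153


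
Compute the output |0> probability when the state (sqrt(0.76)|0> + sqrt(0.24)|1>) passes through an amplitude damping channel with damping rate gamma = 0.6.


For amplitude damping with parameter gamma on state sqrt(a)|0> + sqrt(b)|1>:
alpha^2 = 0.76, beta^2 = 0.24
P(|0>) = alpha^2 + gamma * beta^2
= 0.76 + 0.6 * 0.24
= 0.76 + 0.1440
= 0.9040

0.9040


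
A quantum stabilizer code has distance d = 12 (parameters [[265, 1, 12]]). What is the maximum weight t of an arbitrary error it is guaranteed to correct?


Code parameters: [[265, 1, 12]], distance d = 12.
Number of correctable errors = floor((d-1)/2)
= floor((12 - 1)/2)
= floor(11/2)
= 5

5


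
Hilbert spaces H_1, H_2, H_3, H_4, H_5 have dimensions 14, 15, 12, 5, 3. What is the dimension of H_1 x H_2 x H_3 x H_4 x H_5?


dim(H_1 x H_2 x H_3 x H_4 x H_5) = 14 * 15 * 12 * 5 * 3
= 210 * 12 * 5 * 3
= 2520 * 5 * 3
= 12600 * 3
= 37800

37800


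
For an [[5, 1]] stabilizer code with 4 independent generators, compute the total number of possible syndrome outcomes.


Each stabilizer generator gives a binary (+1 or -1) measurement outcome.
With 4 independent generators:
Total syndromes = 2^4
= 16

16


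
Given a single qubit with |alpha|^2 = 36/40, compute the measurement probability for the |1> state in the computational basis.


|alpha|^2 = 36/40 = 0.9000
|beta|^2 = 1 - 36/40 = 4/40 = 0.1000
P(|1>) = |beta|^2 = 0.1000

0.1000


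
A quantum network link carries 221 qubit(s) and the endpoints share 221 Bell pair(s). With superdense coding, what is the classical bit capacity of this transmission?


Superdense coding allows 2 classical bits per shared entangled pair.
221 pair(s) -> 2 * 221 = 442 classical bits

442


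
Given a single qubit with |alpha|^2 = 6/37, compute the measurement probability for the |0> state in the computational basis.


|alpha|^2 = 6/37 = 0.1622
|beta|^2 = 1 - 6/37 = 31/37 = 0.8378
P(|0>) = |alpha|^2 = 0.1622

0.1622


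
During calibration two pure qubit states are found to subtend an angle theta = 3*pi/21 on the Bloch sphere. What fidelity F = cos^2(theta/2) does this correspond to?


For states separated by angle theta on Bloch sphere:
F = cos^2(theta/2)
theta = 3*pi/21 = 0.4488
theta/2 = 0.2244
cos(theta/2) = 0.9749
F = 0.9505

0.9505


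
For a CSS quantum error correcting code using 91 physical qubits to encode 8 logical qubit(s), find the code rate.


Code rate R = k/n
= 8/91
= 0.0879

0.0879


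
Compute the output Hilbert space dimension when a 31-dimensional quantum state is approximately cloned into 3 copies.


Output space = H^(tensor 3) where dim(H) = 31
dim = 31^3
= 961 (after 2 factors)
= 29791 (after 3 factors)
= 29791

29791
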